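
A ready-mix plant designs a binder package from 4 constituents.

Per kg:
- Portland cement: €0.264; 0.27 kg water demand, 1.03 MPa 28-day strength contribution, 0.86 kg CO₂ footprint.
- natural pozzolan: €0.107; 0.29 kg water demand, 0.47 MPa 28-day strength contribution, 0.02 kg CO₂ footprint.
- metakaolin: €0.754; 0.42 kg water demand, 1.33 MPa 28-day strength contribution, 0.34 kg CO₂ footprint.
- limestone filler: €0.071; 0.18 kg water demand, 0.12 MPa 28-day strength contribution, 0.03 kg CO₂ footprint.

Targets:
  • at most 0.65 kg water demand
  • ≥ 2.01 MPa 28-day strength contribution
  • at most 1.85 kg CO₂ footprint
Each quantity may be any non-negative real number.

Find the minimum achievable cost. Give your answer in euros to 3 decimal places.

€0.505

Let x1 = kg of Portland cement, x2 = kg of natural pozzolan, x3 = kg of metakaolin, x4 = kg of limestone filler.
Minimise 0.264x1 + 0.107x2 + 0.754x3 + 0.071x4 subject to:
  0.27x1 + 0.29x2 + 0.42x3 + 0.18x4 ≤ 0.65   (water demand)
  1.03x1 + 0.47x2 + 1.33x3 + 0.12x4 ≥ 2.01   (28-day strength contribution)
  0.86x1 + 0.02x2 + 0.34x3 + 0.03x4 ≤ 1.85   (CO₂ footprint)
  x1, x2, x3, x4 ≥ 0.
The cheapest feasible vertex uses only Portland cement, natural pozzolan; metakaolin, limestone filler are not used. There the water demand and 28-day strength contribution constraints are tight.
Optimal quantities: Portland cement = 1.615 kg, natural pozzolan = 0.7381 kg.
Objective = 0.264·1.615 + 0.107·0.7381 = 0.50534.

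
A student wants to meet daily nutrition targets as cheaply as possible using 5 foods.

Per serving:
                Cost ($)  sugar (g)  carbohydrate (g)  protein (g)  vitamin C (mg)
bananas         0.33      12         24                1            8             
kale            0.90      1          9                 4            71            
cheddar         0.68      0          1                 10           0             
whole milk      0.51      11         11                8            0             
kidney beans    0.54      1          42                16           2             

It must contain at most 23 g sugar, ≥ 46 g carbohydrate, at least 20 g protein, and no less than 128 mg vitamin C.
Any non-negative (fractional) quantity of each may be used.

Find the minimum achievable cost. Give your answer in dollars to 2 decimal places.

Let x1 = servings of bananas, x2 = servings of kale, x3 = servings of cheddar, x4 = servings of whole milk, x5 = servings of kidney beans.
min 0.33x1 + 0.9x2 + 0.68x3 + 0.51x4 + 0.54x5 subject to:
  12x1 + 1x2 + 11x4 + 1x5 ≤ 23   (sugar)
  24x1 + 9x2 + 1x3 + 11x4 + 42x5 ≥ 46   (carbohydrate)
  1x1 + 4x2 + 10x3 + 8x4 + 16x5 ≥ 20   (protein)
  8x1 + 71x2 + 2x5 ≥ 128   (vitamin C)
  x1, x2, x3, x4, x5 ≥ 0.
The cheapest feasible vertex uses only kale, kidney beans; bananas, cheddar, whole milk are not used. Binding constraints: protein and vitamin C.
Solving gives x2 = 1.78, x5 = 0.805.
Hence cost = 0.9·1.78 + 0.54·0.805 = $2.0367.

$2.04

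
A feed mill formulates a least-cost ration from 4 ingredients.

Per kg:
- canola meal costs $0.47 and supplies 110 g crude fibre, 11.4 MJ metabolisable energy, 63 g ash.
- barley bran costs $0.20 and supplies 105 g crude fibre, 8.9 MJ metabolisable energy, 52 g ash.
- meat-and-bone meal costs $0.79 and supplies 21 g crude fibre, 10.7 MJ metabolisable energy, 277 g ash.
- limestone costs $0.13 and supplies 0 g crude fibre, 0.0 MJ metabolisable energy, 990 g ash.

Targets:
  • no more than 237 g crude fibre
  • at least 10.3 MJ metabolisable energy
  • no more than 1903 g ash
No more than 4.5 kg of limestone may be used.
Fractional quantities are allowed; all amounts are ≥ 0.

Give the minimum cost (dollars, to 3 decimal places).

$0.231

This is a linear program. Let x1 = kg of canola meal, x2 = kg of barley bran, x3 = kg of meat-and-bone meal, x4 = kg of limestone.
min 0.47x1 + 0.2x2 + 0.79x3 + 0.13x4 subject to:
  110x1 + 105x2 + 21x3 ≤ 237   (crude fibre)
  11.4x1 + 8.9x2 + 10.7x3 ≥ 10.3   (metabolisable energy)
  63x1 + 52x2 + 277x3 + 990x4 ≤ 1903   (ash)
  x4 ≤ 4.5
  x1, x2, x3, x4 ≥ 0.
The minimum-cost mix takes nothing from canola meal, meat-and-bone meal, limestone — only barley bran. Binding constraint: metabolisable energy.
Optimal quantities: barley bran = 1.157 kg.
Cost = 0.2·1.157 = 0.23140.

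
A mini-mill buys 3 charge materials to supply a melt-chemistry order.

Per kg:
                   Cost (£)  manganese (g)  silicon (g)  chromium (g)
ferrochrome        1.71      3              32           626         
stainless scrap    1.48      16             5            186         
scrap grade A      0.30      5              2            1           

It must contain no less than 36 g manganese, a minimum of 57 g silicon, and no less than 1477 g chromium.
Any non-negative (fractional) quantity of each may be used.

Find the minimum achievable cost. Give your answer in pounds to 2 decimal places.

£5.76

Let x1 = kg of ferrochrome, x2 = kg of stainless scrap, x3 = kg of scrap grade A.
min 1.71x1 + 1.48x2 + 0.3x3 subject to:
  3x1 + 16x2 + 5x3 ≥ 36   (manganese)
  32x1 + 5x2 + 2x3 ≥ 57   (silicon)
  626x1 + 186x2 + 1x3 ≥ 1477   (chromium)
  x1, x2, x3 ≥ 0.
The optimal basis is {ferrochrome, scrap grade A}; stainless scrap drops out. There the manganese and chromium constraints are tight.
So ferrochrome = 2.35 kg, scrap grade A = 5.79 kg.
Cost = 1.71·2.35 + 0.3·5.79 = 5.7555.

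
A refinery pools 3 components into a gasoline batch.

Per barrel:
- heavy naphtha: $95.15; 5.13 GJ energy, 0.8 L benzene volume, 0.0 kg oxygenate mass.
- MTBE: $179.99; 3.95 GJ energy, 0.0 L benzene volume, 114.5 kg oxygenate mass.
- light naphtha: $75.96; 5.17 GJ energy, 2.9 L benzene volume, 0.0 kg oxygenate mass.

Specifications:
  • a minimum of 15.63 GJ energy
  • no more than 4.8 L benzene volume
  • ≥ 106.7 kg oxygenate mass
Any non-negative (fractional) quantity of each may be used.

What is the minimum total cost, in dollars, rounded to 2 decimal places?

$361.40

Let x1 = barrels of heavy naphtha, x2 = barrels of MTBE, x3 = barrels of light naphtha.
min 95.15x1 + 179.99x2 + 75.96x3 with:
  5.13x1 + 3.95x2 + 5.17x3 ≥ 15.63   (energy)
  0.8x1 + 2.9x3 ≤ 4.8   (benzene volume)
  114.5x2 ≥ 106.7   (oxygenate mass)
  x1, x2, x3 ≥ 0.
The optimal mix uses every input. Binding constraints: energy, benzene volume, oxygenate mass.
That vertex is x1 = 0.91578, x2 = 0.93188, x3 = 1.4025.
Objective = 95.15·0.91578 + 179.99·0.93188 + 75.96·1.4025 = 361.3994.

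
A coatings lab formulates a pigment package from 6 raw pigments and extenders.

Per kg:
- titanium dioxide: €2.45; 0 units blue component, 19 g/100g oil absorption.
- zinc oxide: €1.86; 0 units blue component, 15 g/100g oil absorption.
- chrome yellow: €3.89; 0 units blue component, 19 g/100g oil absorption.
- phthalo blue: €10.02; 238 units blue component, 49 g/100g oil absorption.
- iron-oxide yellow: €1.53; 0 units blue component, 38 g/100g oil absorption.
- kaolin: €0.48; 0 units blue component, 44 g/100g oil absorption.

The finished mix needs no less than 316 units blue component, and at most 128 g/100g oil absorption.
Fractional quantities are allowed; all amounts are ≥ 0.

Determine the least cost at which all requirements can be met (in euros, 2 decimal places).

€13.30

Let x1 = kg of titanium dioxide, x2 = kg of zinc oxide, x3 = kg of chrome yellow, x4 = kg of phthalo blue, x5 = kg of iron-oxide yellow, x6 = kg of kaolin.
min 2.45x1 + 1.86x2 + 3.89x3 + 10.02x4 + 1.53x5 + 0.48x6 with:
  238x4 ≥ 316   (blue component)
  19x1 + 15x2 + 19x3 + 49x4 + 38x5 + 44x6 ≤ 128   (oil absorption)
  x1, x2, x3, x4, x5, x6 ≥ 0.
The optimal basis is {phthalo blue}; titanium dioxide, zinc oxide, chrome yellow, iron-oxide yellow, kaolin drop out. Binding constraint: blue component.
That vertex is x4 = 1.3277.
Total cost: 10.02·1.3277 = 13.3036.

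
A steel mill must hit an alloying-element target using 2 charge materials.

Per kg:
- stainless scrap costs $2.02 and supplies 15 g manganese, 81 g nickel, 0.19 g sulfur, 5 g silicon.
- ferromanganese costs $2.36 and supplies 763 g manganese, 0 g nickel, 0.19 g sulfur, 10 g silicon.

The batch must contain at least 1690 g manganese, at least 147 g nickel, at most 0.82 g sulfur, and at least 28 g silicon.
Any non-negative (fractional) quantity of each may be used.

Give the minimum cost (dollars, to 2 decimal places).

Treat it as an LP. Let x1 = kg of stainless scrap, x2 = kg of ferromanganese.
min 2.02x1 + 2.36x2 subject to:
  15x1 + 763x2 ≥ 1690   (manganese)
  81x1 ≥ 147   (nickel)
  0.19x1 + 0.19x2 ≤ 0.82   (sulfur)
  5x1 + 10x2 ≥ 28   (silicon)
  x1, x2 ≥ 0.
Both inputs are positive at the optimum. There the manganese and nickel constraints are tight.
So stainless scrap = 1.815 kg, ferromanganese = 2.179 kg.
Objective = 2.02·1.815 + 2.36·2.179 = 8.8087.

$8.81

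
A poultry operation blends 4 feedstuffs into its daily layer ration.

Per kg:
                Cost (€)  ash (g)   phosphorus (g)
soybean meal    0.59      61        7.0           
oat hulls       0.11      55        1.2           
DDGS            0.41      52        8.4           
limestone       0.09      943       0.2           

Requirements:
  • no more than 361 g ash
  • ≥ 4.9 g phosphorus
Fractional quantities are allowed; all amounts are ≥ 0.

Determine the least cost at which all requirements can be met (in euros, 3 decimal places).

Let x1 = kg of soybean meal, x2 = kg of oat hulls, x3 = kg of DDGS, x4 = kg of limestone.
min 0.59x1 + 0.11x2 + 0.41x3 + 0.09x4 subject to:
  61x1 + 55x2 + 52x3 + 943x4 ≤ 361   (ash)
  7x1 + 1.2x2 + 8.4x3 + 0.2x4 ≥ 4.9   (phosphorus)
  x1, x2, x3, x4 ≥ 0.
At the optimum only DDGS is positive (soybean meal, oat hulls, limestone = 0). There the phosphorus constraint is tight.
So DDGS = 0.5833 kg.
Hence cost = 0.41·0.5833 = €0.23915.

€0.239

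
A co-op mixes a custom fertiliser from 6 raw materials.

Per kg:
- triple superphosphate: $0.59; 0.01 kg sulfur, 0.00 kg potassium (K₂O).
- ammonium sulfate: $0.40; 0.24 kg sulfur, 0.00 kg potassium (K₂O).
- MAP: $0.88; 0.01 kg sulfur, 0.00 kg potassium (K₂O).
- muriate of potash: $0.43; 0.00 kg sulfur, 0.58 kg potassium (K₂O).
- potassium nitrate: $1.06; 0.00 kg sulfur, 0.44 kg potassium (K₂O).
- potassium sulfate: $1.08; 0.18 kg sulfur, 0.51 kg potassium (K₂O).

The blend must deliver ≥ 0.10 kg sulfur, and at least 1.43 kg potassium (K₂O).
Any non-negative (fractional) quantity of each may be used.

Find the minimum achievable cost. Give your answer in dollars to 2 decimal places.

$1.23

Let x1 = kg of triple superphosphate, x2 = kg of ammonium sulfate, x3 = kg of MAP, x4 = kg of muriate of potash, x5 = kg of potassium nitrate, x6 = kg of potassium sulfate.
min 0.59x1 + 0.4x2 + 0.88x3 + 0.43x4 + 1.06x5 + 1.08x6 with:
  0.01x1 + 0.24x2 + 0.01x3 + 0.18x6 ≥ 0.1   (sulfur)
  0.58x4 + 0.44x5 + 0.51x6 ≥ 1.43   (potassium (K₂O))
  x1, x2, x3, x4, x5, x6 ≥ 0.
At the optimum only ammonium sulfate, muriate of potash are positive (triple superphosphate, MAP, potassium nitrate, potassium sulfate = 0). Binding constraints: sulfur and potassium (K₂O).
Solving gives x2 = 0.4167, x4 = 2.466.
Objective = 0.4·0.4167 + 0.43·2.466 = 1.2271.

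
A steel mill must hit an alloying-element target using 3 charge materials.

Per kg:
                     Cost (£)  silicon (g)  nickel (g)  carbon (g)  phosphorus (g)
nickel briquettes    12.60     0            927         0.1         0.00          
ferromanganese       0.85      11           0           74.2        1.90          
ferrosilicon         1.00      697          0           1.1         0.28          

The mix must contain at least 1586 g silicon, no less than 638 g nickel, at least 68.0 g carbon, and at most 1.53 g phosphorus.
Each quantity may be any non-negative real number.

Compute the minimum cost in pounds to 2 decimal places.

Let x1 = kg of nickel briquettes, x2 = kg of ferromanganese, x3 = kg of ferrosilicon.
min 12.6x1 + 0.85x2 + 1x3 subject to:
  11x2 + 697x3 ≥ 1586   (silicon)
  927x1 ≥ 638   (nickel)
  0.1x1 + 74.2x2 + 1.1x3 ≥ 68   (carbon)
  1.9x2 + 0.28x3 ≤ 1.53   (phosphorus)
  x1, x2, x3 ≥ 0.
All 3 inputs are positive at the optimum. Binding constraints: silicon, carbon, phosphorus.
So nickel briquettes = 305.55 kg, ferromanganese = 0.47103 kg, ferrosilicon = 2.268 kg.
Hence cost = 12.6·305.55 + 0.85·0.47103 + 1·2.268 = £3852.5984.

£3852.60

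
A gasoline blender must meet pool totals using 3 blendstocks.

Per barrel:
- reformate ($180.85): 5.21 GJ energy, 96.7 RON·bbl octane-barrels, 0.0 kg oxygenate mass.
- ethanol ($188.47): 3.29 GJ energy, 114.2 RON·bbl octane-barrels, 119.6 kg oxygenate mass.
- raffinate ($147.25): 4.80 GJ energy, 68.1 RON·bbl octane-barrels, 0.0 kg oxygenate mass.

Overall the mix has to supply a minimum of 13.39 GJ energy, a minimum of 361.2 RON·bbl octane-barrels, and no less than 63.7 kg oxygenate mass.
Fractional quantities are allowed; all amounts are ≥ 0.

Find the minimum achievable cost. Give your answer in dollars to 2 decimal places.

$622.28

Let x1 = barrels of reformate, x2 = barrels of ethanol, x3 = barrels of raffinate.
Minimize 180.85x1 + 188.47x2 + 147.25x3 subject to:
  5.21x1 + 3.29x2 + 4.8x3 ≥ 13.39   (energy)
  96.7x1 + 114.2x2 + 68.1x3 ≥ 361.2   (octane-barrels)
  119.6x2 ≥ 63.7   (oxygenate mass)
  x1, x2, x3 ≥ 0.
The cheapest feasible vertex uses only reformate, ethanol; raffinate is not used. Binding constraints: energy and octane-barrels.
That vertex is x1 = 1.231, x2 = 2.1205.
Objective = 180.85·1.231 + 188.47·2.1205 = 622.2770.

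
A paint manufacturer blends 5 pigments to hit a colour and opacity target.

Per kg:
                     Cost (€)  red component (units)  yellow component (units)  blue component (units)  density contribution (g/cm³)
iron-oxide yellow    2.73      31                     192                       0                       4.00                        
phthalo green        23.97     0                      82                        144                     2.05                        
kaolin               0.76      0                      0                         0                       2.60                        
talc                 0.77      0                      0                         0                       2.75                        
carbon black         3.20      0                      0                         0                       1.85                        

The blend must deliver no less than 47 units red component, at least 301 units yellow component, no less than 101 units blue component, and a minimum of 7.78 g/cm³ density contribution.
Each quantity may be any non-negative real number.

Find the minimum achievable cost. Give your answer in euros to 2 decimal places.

€21.03

Set it up as a linear program. Let x1 = kg of iron-oxide yellow, x2 = kg of phthalo green, x3 = kg of kaolin, x4 = kg of talc, x5 = kg of carbon black.
Minimise 2.73x1 + 23.97x2 + 0.76x3 + 0.77x4 + 3.2x5 subject to:
  31x1 ≥ 47   (red component)
  192x1 + 82x2 ≥ 301   (yellow component)
  144x2 ≥ 101   (blue component)
  4x1 + 2.05x2 + 2.6x3 + 2.75x4 + 1.85x5 ≥ 7.78   (density contribution)
  x1, x2, x3, x4, x5 ≥ 0.
At the optimum only iron-oxide yellow, phthalo green, talc are positive (kaolin, carbon black = 0). Binding constraints: red component, blue component, density contribution.
Solving gives x1 = 1.516, x2 = 0.7014, x4 = 0.101.
Hence cost = 2.73·1.516 + 23.97·0.7014 + 0.77·0.101 = €21.0290.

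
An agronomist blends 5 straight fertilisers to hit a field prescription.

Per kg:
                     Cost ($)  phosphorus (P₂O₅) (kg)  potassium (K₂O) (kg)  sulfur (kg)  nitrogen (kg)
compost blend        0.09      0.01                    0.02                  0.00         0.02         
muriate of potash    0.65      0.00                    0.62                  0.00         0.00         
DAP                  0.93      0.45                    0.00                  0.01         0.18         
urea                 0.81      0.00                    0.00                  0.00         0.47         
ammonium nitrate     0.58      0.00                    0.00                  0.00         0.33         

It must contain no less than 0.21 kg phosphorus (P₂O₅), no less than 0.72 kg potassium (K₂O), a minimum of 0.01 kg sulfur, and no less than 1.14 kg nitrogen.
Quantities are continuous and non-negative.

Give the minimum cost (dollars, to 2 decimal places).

$3.34

This is a linear program. Let x1 = kg of compost blend, x2 = kg of muriate of potash, x3 = kg of DAP, x4 = kg of urea, x5 = kg of ammonium nitrate.
Minimise 0.09x1 + 0.65x2 + 0.93x3 + 0.81x4 + 0.58x5 with:
  0.01x1 + 0.45x3 ≥ 0.21   (phosphorus (P₂O₅))
  0.02x1 + 0.62x2 ≥ 0.72   (potassium (K₂O))
  0.01x3 ≥ 0.01   (sulfur)
  0.02x1 + 0.18x3 + 0.47x4 + 0.33x5 ≥ 1.14   (nitrogen)
  x1, x2, x3, x4, x5 ≥ 0.
The minimum-cost mix takes nothing from compost blend, ammonium nitrate — only muriate of potash, DAP, urea. Binding constraints: potassium (K₂O), sulfur, nitrogen.
Solving gives x2 = 1.161, x3 = 1, x4 = 2.043.
Cost = 0.65·1.161 + 0.93·1 + 0.81·2.043 = 3.3395.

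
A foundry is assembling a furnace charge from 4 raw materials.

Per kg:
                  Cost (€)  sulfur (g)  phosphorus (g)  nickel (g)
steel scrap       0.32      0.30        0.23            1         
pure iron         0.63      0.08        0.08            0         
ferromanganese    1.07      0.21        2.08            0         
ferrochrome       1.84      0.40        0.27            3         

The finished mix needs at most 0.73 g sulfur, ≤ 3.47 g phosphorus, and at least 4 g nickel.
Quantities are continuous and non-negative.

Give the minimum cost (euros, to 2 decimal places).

This is a linear program. Let x1 = kg of steel scrap, x2 = kg of pure iron, x3 = kg of ferromanganese, x4 = kg of ferrochrome.
Minimise 0.32x1 + 0.63x2 + 1.07x3 + 1.84x4 subject to:
  0.3x1 + 0.08x2 + 0.21x3 + 0.4x4 ≤ 0.73   (sulfur)
  0.23x1 + 0.08x2 + 2.08x3 + 0.27x4 ≤ 3.47   (phosphorus)
  1x1 + 3x4 ≥ 4   (nickel)
  x1, x2, x3, x4 ≥ 0.
The cheapest feasible vertex uses only steel scrap, ferrochrome; pure iron, ferromanganese are not used. There the sulfur and nickel constraints are tight.
So steel scrap = 1.18 kg, ferrochrome = 0.94 kg.
Cost = 0.32·1.18 + 1.84·0.94 = 2.1072.

€2.11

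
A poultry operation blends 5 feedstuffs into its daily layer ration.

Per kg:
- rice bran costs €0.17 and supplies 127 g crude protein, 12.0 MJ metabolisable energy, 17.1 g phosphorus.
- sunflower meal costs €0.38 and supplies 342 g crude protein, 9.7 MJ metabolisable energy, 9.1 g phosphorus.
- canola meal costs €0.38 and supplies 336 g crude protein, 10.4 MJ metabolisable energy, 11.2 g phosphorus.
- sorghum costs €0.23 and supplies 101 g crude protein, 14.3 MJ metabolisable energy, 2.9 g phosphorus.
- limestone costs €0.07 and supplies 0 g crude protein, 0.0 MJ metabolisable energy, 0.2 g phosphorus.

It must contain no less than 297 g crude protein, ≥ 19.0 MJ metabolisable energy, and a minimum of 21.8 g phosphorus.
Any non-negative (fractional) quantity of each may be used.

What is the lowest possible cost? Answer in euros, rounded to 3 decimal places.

Treat it as an LP. Let x1 = kg of rice bran, x2 = kg of sunflower meal, x3 = kg of canola meal, x4 = kg of sorghum, x5 = kg of limestone.
min 0.17x1 + 0.38x2 + 0.38x3 + 0.23x4 + 0.07x5 with:
  127x1 + 342x2 + 336x3 + 101x4 ≥ 297   (crude protein)
  12x1 + 9.7x2 + 10.4x3 + 14.3x4 ≥ 19   (metabolisable energy)
  17.1x1 + 9.1x2 + 11.2x3 + 2.9x4 + 0.2x5 ≥ 21.8   (phosphorus)
  x1, x2, x3, x4, x5 ≥ 0.
The cheapest feasible vertex uses only rice bran, sunflower meal; canola meal, sorghum, limestone are not used. Binding constraints: crude protein and metabolisable energy.
Optimal quantities: rice bran = 1.259 kg, sunflower meal = 0.4008 kg.
Total cost: 0.17·1.259 + 0.38·0.4008 = 0.36633.

€0.366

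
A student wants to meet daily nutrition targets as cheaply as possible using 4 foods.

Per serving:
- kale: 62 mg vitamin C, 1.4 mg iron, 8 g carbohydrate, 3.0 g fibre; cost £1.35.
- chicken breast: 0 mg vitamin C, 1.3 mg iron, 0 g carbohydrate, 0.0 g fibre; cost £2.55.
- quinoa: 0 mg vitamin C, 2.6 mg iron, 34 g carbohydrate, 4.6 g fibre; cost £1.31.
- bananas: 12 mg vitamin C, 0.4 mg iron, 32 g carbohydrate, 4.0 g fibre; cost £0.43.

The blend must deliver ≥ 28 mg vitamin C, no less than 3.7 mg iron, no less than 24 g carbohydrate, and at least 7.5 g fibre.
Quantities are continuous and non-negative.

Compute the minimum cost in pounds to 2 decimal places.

Let x1 = servings of kale, x2 = servings of chicken breast, x3 = servings of quinoa, x4 = servings of bananas.
min 1.35x1 + 2.55x2 + 1.31x3 + 0.43x4 s.t.:
  62x1 + 12x4 ≥ 28   (vitamin C)
  1.4x1 + 1.3x2 + 2.6x3 + 0.4x4 ≥ 3.7   (iron)
  8x1 + 34x3 + 32x4 ≥ 24   (carbohydrate)
  3x1 + 4.6x3 + 4x4 ≥ 7.5   (fibre)
  x1, x2, x3, x4 ≥ 0.
The cheapest feasible vertex uses only kale, quinoa, bananas; chicken breast is not used. There the vitamin C, iron, fibre constraints are tight.
So kale = 0.4081 servings, quinoa = 1.169 servings, bananas = 0.2249 servings.
Cost = 1.35·0.4081 + 1.31·1.169 + 0.43·0.2249 = 2.1790.

£2.18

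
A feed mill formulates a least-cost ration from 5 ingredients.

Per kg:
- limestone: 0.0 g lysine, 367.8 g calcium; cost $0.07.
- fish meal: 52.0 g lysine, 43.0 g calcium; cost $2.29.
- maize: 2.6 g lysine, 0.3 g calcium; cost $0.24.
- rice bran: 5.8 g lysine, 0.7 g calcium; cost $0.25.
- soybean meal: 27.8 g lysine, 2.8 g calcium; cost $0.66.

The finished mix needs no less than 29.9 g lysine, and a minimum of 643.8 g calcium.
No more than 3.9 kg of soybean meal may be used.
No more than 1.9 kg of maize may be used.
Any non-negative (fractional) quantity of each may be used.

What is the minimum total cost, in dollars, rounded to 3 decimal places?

$0.832

Set it up as a linear program. Let x1 = kg of limestone, x2 = kg of fish meal, x3 = kg of maize, x4 = kg of rice bran, x5 = kg of soybean meal.
Minimize 0.07x1 + 2.29x2 + 0.24x3 + 0.25x4 + 0.66x5 s.t.:
  52x2 + 2.6x3 + 5.8x4 + 27.8x5 ≥ 29.9   (lysine)
  367.8x1 + 43x2 + 0.3x3 + 0.7x4 + 2.8x5 ≥ 643.8   (calcium)
  x5 ≤ 3.9
  x3 ≤ 1.9
  x1, x2, x3, x4, x5 ≥ 0.
The cheapest feasible vertex uses only limestone, soybean meal; fish meal, maize, rice bran are not used. The lysine and calcium requirements are met with equality.
Solving gives x1 = 1.742, x5 = 1.076.
Hence cost = 0.07·1.742 + 0.66·1.076 = $0.83210.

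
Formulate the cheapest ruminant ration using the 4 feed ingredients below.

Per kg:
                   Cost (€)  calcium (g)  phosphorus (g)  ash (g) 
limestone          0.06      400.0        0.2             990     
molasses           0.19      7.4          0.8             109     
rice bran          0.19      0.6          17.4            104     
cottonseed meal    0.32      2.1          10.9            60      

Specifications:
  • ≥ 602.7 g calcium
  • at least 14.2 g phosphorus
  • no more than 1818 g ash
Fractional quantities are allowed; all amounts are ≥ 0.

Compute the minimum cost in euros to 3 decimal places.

€0.242

Set it up as a linear program. Let x1 = kg of limestone, x2 = kg of molasses, x3 = kg of rice bran, x4 = kg of cottonseed meal.
min 0.06x1 + 0.19x2 + 0.19x3 + 0.32x4 s.t.:
  400x1 + 7.4x2 + 0.6x3 + 2.1x4 ≥ 602.7   (calcium)
  0.2x1 + 0.8x2 + 17.4x3 + 10.9x4 ≥ 14.2   (phosphorus)
  990x1 + 109x2 + 104x3 + 60x4 ≤ 1818   (ash)
  x1, x2, x3, x4 ≥ 0.
The cheapest feasible vertex uses only limestone, rice bran; molasses, cottonseed meal are not used. There the calcium and phosphorus constraints are tight.
So limestone = 1.506 kg, rice bran = 0.7988 kg.
Total cost: 0.06·1.506 + 0.19·0.7988 = 0.24213.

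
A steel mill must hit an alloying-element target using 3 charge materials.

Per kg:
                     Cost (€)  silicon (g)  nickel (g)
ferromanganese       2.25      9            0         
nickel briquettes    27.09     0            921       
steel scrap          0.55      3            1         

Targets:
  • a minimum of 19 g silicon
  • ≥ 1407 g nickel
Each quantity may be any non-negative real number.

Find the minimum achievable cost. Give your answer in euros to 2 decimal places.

Set it up as a linear program. Let x1 = kg of ferromanganese, x2 = kg of nickel briquettes, x3 = kg of steel scrap.
Minimise 2.25x1 + 27.09x2 + 0.55x3 with:
  9x1 + 3x3 ≥ 19   (silicon)
  921x2 + 1x3 ≥ 1407   (nickel)
  x1, x2, x3 ≥ 0.
The cheapest feasible vertex uses only nickel briquettes, steel scrap; ferromanganese is not used. The silicon and nickel requirements are met with equality.
Optimal quantities: nickel briquettes = 1.5208 kg, steel scrap = 6.3333 kg.
Total cost: 27.09·1.5208 + 0.55·6.3333 = 44.6818.

€44.68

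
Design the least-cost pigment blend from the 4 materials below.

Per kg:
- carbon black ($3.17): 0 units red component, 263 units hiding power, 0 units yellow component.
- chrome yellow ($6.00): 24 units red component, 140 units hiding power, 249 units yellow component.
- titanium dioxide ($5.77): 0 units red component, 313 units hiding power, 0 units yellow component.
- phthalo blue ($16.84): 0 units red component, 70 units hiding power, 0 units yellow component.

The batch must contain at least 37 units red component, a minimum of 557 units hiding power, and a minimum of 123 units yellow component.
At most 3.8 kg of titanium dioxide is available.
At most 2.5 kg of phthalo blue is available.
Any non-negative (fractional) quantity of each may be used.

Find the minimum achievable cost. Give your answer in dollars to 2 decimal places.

$13.36

Treat it as an LP. Let x1 = kg of carbon black, x2 = kg of chrome yellow, x3 = kg of titanium dioxide, x4 = kg of phthalo blue.
Minimize 3.17x1 + 6x2 + 5.77x3 + 16.84x4 subject to:
  24x2 ≥ 37   (red component)
  263x1 + 140x2 + 313x3 + 70x4 ≥ 557   (hiding power)
  249x2 ≥ 123   (yellow component)
  x3 ≤ 3.8
  x4 ≤ 2.5
  x1, x2, x3, x4 ≥ 0.
The minimum-cost mix takes nothing from titanium dioxide, phthalo blue — only carbon black, chrome yellow. There the red component and hiding power constraints are tight.
So carbon black = 1.297 kg, chrome yellow = 1.542 kg.
Objective = 3.17·1.297 + 6·1.542 = 13.3635.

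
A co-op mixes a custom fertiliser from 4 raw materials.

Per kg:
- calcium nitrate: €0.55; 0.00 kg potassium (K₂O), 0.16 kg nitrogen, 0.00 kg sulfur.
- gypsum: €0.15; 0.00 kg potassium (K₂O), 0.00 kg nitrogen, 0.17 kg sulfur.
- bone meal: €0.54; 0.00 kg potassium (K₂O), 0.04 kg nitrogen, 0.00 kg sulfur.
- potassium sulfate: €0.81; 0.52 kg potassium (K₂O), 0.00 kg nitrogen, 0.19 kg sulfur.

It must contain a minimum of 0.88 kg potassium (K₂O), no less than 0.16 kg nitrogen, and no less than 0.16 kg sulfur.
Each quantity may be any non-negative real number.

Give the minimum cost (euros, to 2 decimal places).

€1.92

Treat it as an LP. Let x1 = kg of calcium nitrate, x2 = kg of gypsum, x3 = kg of bone meal, x4 = kg of potassium sulfate.
min 0.55x1 + 0.15x2 + 0.54x3 + 0.81x4 s.t.:
  0.52x4 ≥ 0.88   (potassium (K₂O))
  0.16x1 + 0.04x3 ≥ 0.16   (nitrogen)
  0.17x2 + 0.19x4 ≥ 0.16   (sulfur)
  x1, x2, x3, x4 ≥ 0.
The minimum-cost mix takes nothing from gypsum, bone meal — only calcium nitrate, potassium sulfate. There the potassium (K₂O) and nitrogen constraints are tight.
Solving gives x1 = 1, x4 = 1.692.
Cost = 0.55·1 + 0.81·1.692 = 1.9205.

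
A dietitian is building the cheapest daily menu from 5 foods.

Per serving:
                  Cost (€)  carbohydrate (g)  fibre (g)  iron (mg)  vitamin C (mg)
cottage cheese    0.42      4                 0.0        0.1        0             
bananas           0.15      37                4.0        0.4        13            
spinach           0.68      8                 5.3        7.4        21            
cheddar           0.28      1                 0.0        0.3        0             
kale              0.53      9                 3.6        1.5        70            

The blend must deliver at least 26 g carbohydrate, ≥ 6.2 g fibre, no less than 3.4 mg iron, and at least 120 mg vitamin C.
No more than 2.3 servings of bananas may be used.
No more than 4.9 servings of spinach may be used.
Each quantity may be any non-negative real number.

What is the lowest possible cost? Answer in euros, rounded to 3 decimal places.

Set it up as a linear program. Let x1 = servings of cottage cheese, x2 = servings of bananas, x3 = servings of spinach, x4 = servings of cheddar, x5 = servings of kale.
Minimise 0.42x1 + 0.15x2 + 0.68x3 + 0.28x4 + 0.53x5 s.t.:
  4x1 + 37x2 + 8x3 + 1x4 + 9x5 ≥ 26   (carbohydrate)
  4x2 + 5.3x3 + 3.6x5 ≥ 6.2   (fibre)
  0.1x1 + 0.4x2 + 7.4x3 + 0.3x4 + 1.5x5 ≥ 3.4   (iron)
  13x2 + 21x3 + 70x5 ≥ 120   (vitamin C)
  x2 ≤ 2.3
  x3 ≤ 4.9
  x1, x2, x3, x4, x5 ≥ 0.
The optimal basis is {bananas, spinach, kale}; cottage cheese, cheddar drop out. The carbohydrate, iron, vitamin C requirements are met with equality.
Solving gives x2 = 0.2821, x3 = 0.1143, x5 = 1.628.
Cost = 0.15·0.2821 + 0.68·0.1143 + 0.53·1.628 = 0.98288.

€0.983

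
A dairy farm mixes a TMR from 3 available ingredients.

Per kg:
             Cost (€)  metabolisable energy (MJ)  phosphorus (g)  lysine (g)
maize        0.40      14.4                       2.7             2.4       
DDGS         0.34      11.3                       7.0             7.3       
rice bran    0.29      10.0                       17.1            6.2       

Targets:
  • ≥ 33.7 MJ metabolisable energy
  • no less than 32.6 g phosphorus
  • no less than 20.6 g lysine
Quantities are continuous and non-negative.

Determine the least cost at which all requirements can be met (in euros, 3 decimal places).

€0.977

Let x1 = kg of maize, x2 = kg of DDGS, x3 = kg of rice bran.
Minimise 0.4x1 + 0.34x2 + 0.29x3 subject to:
  14.4x1 + 11.3x2 + 10x3 ≥ 33.7   (metabolisable energy)
  2.7x1 + 7x2 + 17.1x3 ≥ 32.6   (phosphorus)
  2.4x1 + 7.3x2 + 6.2x3 ≥ 20.6   (lysine)
  x1, x2, x3 ≥ 0.
The optimal basis is {maize, rice bran}; DDGS drops out. There the metabolisable energy and lysine constraints are tight.
Solving gives x1 = 0.0450368, x3 = 3.30515.
Total cost: 0.4·0.0450368 + 0.29·3.30515 = 0.97651.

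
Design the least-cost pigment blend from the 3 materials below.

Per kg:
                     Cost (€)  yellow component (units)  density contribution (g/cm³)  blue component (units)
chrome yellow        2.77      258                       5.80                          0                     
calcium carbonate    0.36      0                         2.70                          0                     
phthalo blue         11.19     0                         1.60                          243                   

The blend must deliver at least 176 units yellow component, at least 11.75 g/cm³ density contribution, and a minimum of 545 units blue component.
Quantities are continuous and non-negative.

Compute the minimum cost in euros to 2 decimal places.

Treat it as an LP. Let x1 = kg of chrome yellow, x2 = kg of calcium carbonate, x3 = kg of phthalo blue.
min 2.77x1 + 0.36x2 + 11.19x3 s.t.:
  258x1 ≥ 176   (yellow component)
  5.8x1 + 2.7x2 + 1.6x3 ≥ 11.75   (density contribution)
  243x3 ≥ 545   (blue component)
  x1, x2, x3 ≥ 0.
The optimal mix uses every input. Binding constraints: yellow component, density contribution, blue component.
Solving gives x1 = 0.6822, x2 = 1.557, x3 = 2.243.
Objective = 2.77·0.6822 + 0.36·1.557 + 11.19·2.243 = 27.5494.

€27.55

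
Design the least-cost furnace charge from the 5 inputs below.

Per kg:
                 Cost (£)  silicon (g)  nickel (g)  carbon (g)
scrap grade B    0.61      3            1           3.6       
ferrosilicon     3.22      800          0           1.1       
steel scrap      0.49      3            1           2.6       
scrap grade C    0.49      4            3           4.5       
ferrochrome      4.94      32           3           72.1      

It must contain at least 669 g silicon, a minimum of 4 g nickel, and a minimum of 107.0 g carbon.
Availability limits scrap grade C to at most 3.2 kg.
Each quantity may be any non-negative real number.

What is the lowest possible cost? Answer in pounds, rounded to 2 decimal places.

£9.78

Let x1 = kg of scrap grade B, x2 = kg of ferrosilicon, x3 = kg of steel scrap, x4 = kg of scrap grade C, x5 = kg of ferrochrome.
min 0.61x1 + 3.22x2 + 0.49x3 + 0.49x4 + 4.94x5 subject to:
  3x1 + 800x2 + 3x3 + 4x4 + 32x5 ≥ 669   (silicon)
  1x1 + 1x3 + 3x4 + 3x5 ≥ 4   (nickel)
  3.6x1 + 1.1x2 + 2.6x3 + 4.5x4 + 72.1x5 ≥ 107   (carbon)
  x4 ≤ 3.2
  x1, x2, x3, x4, x5 ≥ 0.
At the optimum only ferrosilicon, ferrochrome are positive (scrap grade B, steel scrap, scrap grade C = 0). Binding constraints: silicon and carbon.
Optimal quantities: ferrosilicon = 0.77736 kg, ferrochrome = 1.4722 kg.
Hence cost = 3.22·0.77736 + 4.94·1.4722 = £9.7758.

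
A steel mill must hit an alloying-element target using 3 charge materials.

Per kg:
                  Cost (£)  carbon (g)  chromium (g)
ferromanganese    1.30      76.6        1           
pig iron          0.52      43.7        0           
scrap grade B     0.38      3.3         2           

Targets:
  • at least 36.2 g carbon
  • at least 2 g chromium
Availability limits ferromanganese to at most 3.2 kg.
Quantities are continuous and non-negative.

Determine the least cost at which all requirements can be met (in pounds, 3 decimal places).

Set it up as a linear program. Let x1 = kg of ferromanganese, x2 = kg of pig iron, x3 = kg of scrap grade B.
min 1.3x1 + 0.52x2 + 0.38x3 with:
  76.6x1 + 43.7x2 + 3.3x3 ≥ 36.2   (carbon)
  1x1 + 2x3 ≥ 2   (chromium)
  x1 ≤ 3.2
  x1, x2, x3 ≥ 0.
The minimum-cost mix takes nothing from ferromanganese — only pig iron, scrap grade B. There the carbon and chromium constraints are tight.
So pig iron = 0.75286 kg, scrap grade B = 1 kg.
Objective = 0.52·0.75286 + 0.38·1 = 0.77149.

£0.771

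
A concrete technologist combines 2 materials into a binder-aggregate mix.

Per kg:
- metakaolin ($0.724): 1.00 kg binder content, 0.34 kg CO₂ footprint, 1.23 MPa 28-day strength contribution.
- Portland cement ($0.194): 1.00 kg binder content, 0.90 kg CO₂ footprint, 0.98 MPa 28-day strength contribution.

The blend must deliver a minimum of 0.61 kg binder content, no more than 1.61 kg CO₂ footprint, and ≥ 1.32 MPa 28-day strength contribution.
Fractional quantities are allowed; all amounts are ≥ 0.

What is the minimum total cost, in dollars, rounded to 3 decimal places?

$0.261

Let x1 = kg of metakaolin, x2 = kg of Portland cement.
min 0.724x1 + 0.194x2 subject to:
  1x1 + 1x2 ≥ 0.61   (binder content)
  0.34x1 + 0.9x2 ≤ 1.61   (CO₂ footprint)
  1.23x1 + 0.98x2 ≥ 1.32   (28-day strength contribution)
  x1, x2 ≥ 0.
The minimum-cost mix takes nothing from metakaolin — only Portland cement. Binding constraint: 28-day strength contribution.
That vertex is x2 = 1.347.
Objective = 0.194·1.347 = 0.26132.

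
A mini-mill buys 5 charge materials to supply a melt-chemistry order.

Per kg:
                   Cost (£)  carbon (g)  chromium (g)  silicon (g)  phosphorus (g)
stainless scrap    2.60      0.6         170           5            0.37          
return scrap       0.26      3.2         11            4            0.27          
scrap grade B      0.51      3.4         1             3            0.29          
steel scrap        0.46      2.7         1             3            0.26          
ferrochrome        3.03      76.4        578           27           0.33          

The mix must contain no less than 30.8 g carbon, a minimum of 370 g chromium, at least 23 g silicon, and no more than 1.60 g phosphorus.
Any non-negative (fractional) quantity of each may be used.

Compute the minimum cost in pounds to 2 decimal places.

Treat it as an LP. Let x1 = kg of stainless scrap, x2 = kg of return scrap, x3 = kg of scrap grade B, x4 = kg of steel scrap, x5 = kg of ferrochrome.
Minimise 2.6x1 + 0.26x2 + 0.51x3 + 0.46x4 + 3.03x5 with:
  0.6x1 + 3.2x2 + 3.4x3 + 2.7x4 + 76.4x5 ≥ 30.8   (carbon)
  170x1 + 11x2 + 1x3 + 1x4 + 578x5 ≥ 370   (chromium)
  5x1 + 4x2 + 3x3 + 3x4 + 27x5 ≥ 23   (silicon)
  0.37x1 + 0.27x2 + 0.29x3 + 0.26x4 + 0.33x5 ≤ 1.6   (phosphorus)
  x1, x2, x3, x4, x5 ≥ 0.
The cheapest feasible vertex uses only return scrap, ferrochrome; stainless scrap, scrap grade B, steel scrap are not used. Binding constraints: chromium and silicon.
Solving gives x2 = 1.64, x5 = 0.6089.
Cost = 0.26·1.64 + 3.03·0.6089 = 2.2714.

£2.27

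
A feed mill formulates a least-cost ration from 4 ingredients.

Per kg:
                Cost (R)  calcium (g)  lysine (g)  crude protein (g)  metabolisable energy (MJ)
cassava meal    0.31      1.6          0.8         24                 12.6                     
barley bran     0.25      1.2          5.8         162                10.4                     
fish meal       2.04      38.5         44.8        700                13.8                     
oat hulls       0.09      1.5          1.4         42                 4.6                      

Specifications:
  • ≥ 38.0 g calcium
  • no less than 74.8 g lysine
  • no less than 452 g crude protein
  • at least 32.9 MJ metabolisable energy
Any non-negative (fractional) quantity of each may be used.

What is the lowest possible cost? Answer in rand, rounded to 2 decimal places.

Let x1 = kg of cassava meal, x2 = kg of barley bran, x3 = kg of fish meal, x4 = kg of oat hulls.
Minimise 0.31x1 + 0.25x2 + 2.04x3 + 0.09x4 with:
  1.6x1 + 1.2x2 + 38.5x3 + 1.5x4 ≥ 38   (calcium)
  0.8x1 + 5.8x2 + 44.8x3 + 1.4x4 ≥ 74.8   (lysine)
  24x1 + 162x2 + 700x3 + 42x4 ≥ 452   (crude protein)
  12.6x1 + 10.4x2 + 13.8x3 + 4.6x4 ≥ 32.9   (metabolisable energy)
  x1, x2, x3, x4 ≥ 0.
The minimum-cost mix takes nothing from cassava meal, oat hulls — only barley bran, fish meal. There the calcium and lysine constraints are tight.
Solving gives x2 = 6.945, x3 = 0.7706.
Cost = 0.25·6.945 + 2.04·0.7706 = 3.3083.

R3.31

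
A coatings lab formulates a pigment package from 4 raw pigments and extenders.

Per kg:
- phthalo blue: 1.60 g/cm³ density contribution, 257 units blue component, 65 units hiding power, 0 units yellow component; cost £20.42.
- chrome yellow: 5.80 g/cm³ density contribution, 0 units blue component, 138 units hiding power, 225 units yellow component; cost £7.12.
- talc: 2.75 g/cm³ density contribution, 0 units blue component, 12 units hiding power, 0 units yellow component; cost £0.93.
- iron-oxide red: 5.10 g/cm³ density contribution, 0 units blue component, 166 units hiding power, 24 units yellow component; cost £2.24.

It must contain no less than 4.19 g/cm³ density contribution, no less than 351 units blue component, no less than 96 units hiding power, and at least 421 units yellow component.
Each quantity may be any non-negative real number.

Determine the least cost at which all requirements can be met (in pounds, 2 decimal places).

£41.21

Let x1 = kg of phthalo blue, x2 = kg of chrome yellow, x3 = kg of talc, x4 = kg of iron-oxide red.
Minimise 20.42x1 + 7.12x2 + 0.93x3 + 2.24x4 s.t.:
  1.6x1 + 5.8x2 + 2.75x3 + 5.1x4 ≥ 4.19   (density contribution)
  257x1 ≥ 351   (blue component)
  65x1 + 138x2 + 12x3 + 166x4 ≥ 96   (hiding power)
  225x2 + 24x4 ≥ 421   (yellow component)
  x1, x2, x3, x4 ≥ 0.
At the optimum only phthalo blue, chrome yellow are positive (talc, iron-oxide red = 0). Binding constraints: blue component and yellow component.
Optimal quantities: phthalo blue = 1.3658 kg, chrome yellow = 1.8711 kg.
Objective = 20.42·1.3658 + 7.12·1.8711 = 41.2119.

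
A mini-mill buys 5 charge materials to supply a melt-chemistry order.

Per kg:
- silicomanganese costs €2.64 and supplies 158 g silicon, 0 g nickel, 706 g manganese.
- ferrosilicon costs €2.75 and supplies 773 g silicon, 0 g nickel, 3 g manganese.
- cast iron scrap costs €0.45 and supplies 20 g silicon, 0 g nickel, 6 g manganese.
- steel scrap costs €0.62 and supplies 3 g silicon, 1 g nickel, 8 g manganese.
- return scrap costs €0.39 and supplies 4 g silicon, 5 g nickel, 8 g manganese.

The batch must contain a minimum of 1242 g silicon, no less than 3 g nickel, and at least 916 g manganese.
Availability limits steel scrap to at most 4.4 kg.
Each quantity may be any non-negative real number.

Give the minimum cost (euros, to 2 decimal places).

Set it up as a linear program. Let x1 = kg of silicomanganese, x2 = kg of ferrosilicon, x3 = kg of cast iron scrap, x4 = kg of steel scrap, x5 = kg of return scrap.
Minimise 2.64x1 + 2.75x2 + 0.45x3 + 0.62x4 + 0.39x5 s.t.:
  158x1 + 773x2 + 20x3 + 3x4 + 4x5 ≥ 1242   (silicon)
  1x4 + 5x5 ≥ 3   (nickel)
  706x1 + 3x2 + 6x3 + 8x4 + 8x5 ≥ 916   (manganese)
  x4 ≤ 4.4
  x1, x2, x3, x4, x5 ≥ 0.
The cheapest feasible vertex uses only silicomanganese, ferrosilicon, return scrap; cast iron scrap, steel scrap are not used. Binding constraints: silicon, nickel, manganese.
That vertex is x1 = 1.285, x2 = 1.341, x5 = 0.6.
Total cost: 2.64·1.285 + 2.75·1.341 + 0.39·0.6 = 7.3142.

€7.31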